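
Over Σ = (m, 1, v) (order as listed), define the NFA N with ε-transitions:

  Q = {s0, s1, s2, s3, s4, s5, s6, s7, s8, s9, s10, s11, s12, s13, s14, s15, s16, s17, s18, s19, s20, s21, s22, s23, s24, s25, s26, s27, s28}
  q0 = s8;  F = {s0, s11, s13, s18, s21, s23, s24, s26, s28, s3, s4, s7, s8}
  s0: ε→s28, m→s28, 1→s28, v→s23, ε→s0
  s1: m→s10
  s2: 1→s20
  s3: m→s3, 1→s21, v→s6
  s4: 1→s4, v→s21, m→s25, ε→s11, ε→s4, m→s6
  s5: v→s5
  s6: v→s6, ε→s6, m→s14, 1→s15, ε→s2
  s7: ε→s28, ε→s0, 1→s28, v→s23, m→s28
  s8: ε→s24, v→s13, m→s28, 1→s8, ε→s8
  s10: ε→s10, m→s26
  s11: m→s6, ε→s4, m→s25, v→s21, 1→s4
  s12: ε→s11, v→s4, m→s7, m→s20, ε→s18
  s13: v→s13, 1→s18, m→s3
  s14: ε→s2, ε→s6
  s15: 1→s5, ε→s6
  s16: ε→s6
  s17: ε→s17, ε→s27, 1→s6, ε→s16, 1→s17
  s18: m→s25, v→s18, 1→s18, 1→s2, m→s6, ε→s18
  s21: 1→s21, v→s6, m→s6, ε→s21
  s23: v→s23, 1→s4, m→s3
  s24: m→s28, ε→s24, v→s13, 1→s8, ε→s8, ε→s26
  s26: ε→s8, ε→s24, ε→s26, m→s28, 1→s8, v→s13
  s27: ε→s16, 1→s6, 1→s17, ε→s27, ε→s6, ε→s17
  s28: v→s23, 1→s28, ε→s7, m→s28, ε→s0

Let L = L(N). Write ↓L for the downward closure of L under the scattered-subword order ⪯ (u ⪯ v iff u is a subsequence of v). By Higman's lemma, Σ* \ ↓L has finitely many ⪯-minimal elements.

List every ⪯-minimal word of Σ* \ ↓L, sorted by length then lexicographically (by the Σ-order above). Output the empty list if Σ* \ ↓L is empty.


Antichain: [vmv, v1m, mv1vv].

|Q|=29, |F|=13, |δ|=93 (35 ε).
min D↑ (9 st, q0=0, F={8}): 0:m→1,1→0,v→2 1:m→1,1→1,v→3 2:m→4,1→5,v→2 3:m→4,1→6,v→3 4:m→4,1→7,v→8 5:m→8,1→5,v→5 6:m→8,1→6,v→7 7:m→8,1→7,v→8 8:m→8,1→8,v→8 (ε-aug+det+¬).
'vmv': N↓-sim [20, 14, 9, 6] end={s14,s15,s2,s20,s5,s6} ∉↓L; 3/3 deletions ∈↓L.
'v1m': |S_i|=[20, 14, 11, 7] end={s14,s15,s2,s20,s25,s5,s6} rej; 3/3 del acc.
'mv1vv': |S_i|=[20, 15, 12, 10, 7, 6] end={s14,s15,s2,s20,s5,s6} — reject; 5/5 single-dels accept.
3 obstructions.


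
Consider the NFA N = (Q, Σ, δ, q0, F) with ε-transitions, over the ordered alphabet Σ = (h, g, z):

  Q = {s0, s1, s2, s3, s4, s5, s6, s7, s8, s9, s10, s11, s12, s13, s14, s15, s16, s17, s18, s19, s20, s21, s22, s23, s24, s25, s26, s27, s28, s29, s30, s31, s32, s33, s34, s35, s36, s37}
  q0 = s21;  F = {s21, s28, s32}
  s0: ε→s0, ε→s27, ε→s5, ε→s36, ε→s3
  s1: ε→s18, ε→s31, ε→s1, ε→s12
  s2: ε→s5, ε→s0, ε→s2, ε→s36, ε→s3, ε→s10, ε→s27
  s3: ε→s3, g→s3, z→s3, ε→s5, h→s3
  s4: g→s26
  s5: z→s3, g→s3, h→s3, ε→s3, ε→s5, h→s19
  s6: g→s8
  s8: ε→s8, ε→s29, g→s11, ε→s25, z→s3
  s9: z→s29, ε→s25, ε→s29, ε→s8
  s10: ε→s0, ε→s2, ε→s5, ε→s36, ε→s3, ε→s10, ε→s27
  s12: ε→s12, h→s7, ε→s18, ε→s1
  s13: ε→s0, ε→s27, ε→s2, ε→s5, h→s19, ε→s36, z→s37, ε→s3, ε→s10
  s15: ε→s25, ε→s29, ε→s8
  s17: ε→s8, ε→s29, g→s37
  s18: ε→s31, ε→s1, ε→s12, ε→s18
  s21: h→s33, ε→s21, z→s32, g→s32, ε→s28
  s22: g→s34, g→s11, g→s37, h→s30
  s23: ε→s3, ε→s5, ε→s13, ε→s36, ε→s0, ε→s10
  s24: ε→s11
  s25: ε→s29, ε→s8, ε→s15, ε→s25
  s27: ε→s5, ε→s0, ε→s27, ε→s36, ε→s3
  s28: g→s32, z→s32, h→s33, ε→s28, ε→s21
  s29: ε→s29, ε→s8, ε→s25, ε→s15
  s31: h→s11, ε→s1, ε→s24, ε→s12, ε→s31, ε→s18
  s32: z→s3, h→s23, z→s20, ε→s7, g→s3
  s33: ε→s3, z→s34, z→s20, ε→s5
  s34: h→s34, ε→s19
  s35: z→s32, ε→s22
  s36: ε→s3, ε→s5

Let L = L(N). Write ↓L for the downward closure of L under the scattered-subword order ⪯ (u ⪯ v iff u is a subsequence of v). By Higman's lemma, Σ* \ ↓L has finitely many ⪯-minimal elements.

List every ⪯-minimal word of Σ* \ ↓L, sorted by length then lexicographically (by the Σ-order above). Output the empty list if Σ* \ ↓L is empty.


|Q|=38, |F|=3, |δ|=123 (88 ε).
min D↑ (3 st, q0=0, F={1}): 0:h→1,g→2,z→2 1:h→1,g→1,z→1 2:h→1,g→1,z→1 [Hopcroft].
'h': |S_i|=[18, 14] end={s0,s10,s13,s19,s2,s20,s23,s27,s3,s33,s34,s36,…} rej; 1/1 deletions ∈↓L.
'gg': run [18, 14, 3] end={s19,s3,s5} rej; 2/2 single-dels accept.
'gz': run [18, 14, 5] end={s19,s20,s3,s37,s5} ∉↓L; 2/2 deletions ∈↓L.
'zg': run [18, 15, 3] end={s19,s3,s5} ∉↓L; 2/2 del acc.
'zz': N↓-sim [18, 15, 5] end={s19,s20,s3,s37,s5} rej; 2/2 single-dels accept.
5 obstructions.

min(Σ*\↓L) = [h, gg, gz, zg, zz].


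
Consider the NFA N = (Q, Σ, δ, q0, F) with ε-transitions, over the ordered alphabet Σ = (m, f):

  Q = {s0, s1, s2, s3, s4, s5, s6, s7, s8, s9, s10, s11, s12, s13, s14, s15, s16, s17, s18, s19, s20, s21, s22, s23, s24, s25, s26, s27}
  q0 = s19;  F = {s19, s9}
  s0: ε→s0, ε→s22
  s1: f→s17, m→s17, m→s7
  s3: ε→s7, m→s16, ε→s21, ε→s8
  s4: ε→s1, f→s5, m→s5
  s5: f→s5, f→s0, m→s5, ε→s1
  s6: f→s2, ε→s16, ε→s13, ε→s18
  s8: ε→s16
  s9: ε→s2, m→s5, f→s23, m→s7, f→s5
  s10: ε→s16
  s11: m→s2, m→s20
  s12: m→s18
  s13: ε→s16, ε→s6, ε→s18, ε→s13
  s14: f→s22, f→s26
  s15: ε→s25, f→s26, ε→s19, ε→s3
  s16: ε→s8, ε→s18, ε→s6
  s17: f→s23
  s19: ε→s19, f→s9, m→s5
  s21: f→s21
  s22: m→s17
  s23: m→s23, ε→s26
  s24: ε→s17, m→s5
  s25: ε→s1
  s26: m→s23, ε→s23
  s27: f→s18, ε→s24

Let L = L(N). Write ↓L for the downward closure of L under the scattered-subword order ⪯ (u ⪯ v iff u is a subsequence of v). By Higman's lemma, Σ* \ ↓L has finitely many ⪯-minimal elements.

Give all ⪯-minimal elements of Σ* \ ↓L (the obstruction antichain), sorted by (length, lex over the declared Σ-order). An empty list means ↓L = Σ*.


|Q|=28, |F|=2, |δ|=58 (29 ε).
min D↑ (3 st, q0=0, F={1}): 0:m→1,f→2 1:m→1,f→1 2:m→1,f→1 (ε-aug+det+¬).
'm': run [11, 8] end={s0,s1,s17,s22,s23,s26,s5,s7} ∉↓L; 1/1 deletions ∈↓L.
'ff': run [11, 10, 8] end={s0,s1,s17,s22,s23,s26,s5,s7} rej; 2/2 del acc.
2 minimals (antichain).

A = [m, ff].


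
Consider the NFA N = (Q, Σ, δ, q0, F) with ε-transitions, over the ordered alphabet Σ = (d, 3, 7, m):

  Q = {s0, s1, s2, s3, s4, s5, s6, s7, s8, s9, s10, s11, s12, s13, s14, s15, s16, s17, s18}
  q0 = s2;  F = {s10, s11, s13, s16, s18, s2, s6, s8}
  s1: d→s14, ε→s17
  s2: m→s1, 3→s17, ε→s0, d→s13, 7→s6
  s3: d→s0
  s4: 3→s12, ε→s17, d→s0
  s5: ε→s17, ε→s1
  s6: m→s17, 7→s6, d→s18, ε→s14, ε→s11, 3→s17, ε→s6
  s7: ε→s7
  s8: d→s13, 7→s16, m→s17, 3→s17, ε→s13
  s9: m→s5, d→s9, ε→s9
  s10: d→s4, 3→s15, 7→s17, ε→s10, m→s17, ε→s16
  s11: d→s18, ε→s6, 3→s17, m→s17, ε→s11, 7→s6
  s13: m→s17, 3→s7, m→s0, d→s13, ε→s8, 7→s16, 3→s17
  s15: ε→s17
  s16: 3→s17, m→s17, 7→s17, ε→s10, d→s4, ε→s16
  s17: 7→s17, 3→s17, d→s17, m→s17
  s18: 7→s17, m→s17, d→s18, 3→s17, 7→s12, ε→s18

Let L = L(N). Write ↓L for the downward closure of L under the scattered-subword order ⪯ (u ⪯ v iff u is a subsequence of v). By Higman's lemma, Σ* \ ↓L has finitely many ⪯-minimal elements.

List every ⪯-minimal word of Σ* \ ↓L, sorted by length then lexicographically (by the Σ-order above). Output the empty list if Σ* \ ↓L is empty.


A = [3, m, d7d, d77, 7d7].

|Q|=19, |F|=8, |δ|=65 (20 ε).
min D↑ (6 st, q0=0, F={2}): 0:d→1,3→2,7→3,m→2 1:d→1,3→2,7→4,m→2 2:d→2,3→2,7→2,m→2 3:d→5,3→2,7→3,m→2 4:d→2,3→2,7→2,m→2 5:d→5,3→2,7→2,m→2 (ε-aug+det+¬).
'3': |S_i|=[16, 4] end={s12,s15,s17,s7} — reject; 1/1 deletions ∈↓L.
'm': run [16, 4] end={s0,s1,s14,s17} ∉↓L; 1/1 del acc.
'd7d': N↓-sim [16, 12, 7, 4] end={s0,s12,s17,s4} — reject; 3/3 single-dels accept.
'd77': run [16, 12, 7, 1] end={s17} — reject; 3/3 del acc.
'7d7': N↓-sim [16, 11, 5, 2] end={s12,s17} rej; 3/3 single-dels accept.
5 obstructions.


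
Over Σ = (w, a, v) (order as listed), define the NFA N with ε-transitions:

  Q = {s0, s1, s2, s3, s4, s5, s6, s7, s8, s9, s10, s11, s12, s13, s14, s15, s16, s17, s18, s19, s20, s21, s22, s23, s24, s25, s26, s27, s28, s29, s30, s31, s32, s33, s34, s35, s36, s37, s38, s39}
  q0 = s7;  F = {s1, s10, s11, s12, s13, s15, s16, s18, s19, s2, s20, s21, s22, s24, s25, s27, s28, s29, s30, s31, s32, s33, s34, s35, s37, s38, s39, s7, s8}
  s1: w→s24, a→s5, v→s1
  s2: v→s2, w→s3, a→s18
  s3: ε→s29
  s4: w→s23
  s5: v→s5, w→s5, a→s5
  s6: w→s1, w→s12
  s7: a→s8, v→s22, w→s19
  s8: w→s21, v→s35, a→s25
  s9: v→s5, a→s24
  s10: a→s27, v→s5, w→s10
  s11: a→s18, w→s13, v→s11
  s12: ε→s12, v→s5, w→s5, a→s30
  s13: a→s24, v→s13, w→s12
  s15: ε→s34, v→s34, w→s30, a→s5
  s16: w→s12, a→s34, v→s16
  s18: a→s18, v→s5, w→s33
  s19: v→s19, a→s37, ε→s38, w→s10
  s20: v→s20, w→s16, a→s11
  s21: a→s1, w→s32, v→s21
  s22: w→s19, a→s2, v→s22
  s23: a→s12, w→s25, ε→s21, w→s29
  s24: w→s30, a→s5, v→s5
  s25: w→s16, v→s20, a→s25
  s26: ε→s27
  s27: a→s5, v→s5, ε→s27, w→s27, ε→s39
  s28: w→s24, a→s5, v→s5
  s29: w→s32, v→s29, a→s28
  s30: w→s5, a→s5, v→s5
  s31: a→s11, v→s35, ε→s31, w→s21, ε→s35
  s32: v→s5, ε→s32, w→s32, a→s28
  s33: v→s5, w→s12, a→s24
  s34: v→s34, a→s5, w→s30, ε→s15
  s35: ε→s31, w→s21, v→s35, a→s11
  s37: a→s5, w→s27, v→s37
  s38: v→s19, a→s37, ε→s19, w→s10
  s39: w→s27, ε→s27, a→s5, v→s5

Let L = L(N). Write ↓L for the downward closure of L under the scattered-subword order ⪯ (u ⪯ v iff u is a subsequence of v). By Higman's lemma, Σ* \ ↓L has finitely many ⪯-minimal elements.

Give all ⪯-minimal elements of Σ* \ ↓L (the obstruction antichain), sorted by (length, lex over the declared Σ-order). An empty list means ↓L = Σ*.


|Q|=40, |F|=29, |δ|=113 (15 ε).
min D↑ (26 st, q0=0, F={11}): 0:w→1,a→2,v→3 1:w→4,a→5,v→1 2:w→6,a→7,v→8 3:w→1,a→9,v→3 4:w→4,a→10,v→11 5:w→10,a→11,v→5 6:w→12,a→13,v→6 7:w→14,a→7,v→15 8:w→6,a→16,v→8 9:w→17,a→18,v→9 10:w→10,a→11,v→11 11:w→11,a→11,v→11 12:w→12,a→19,v→11 13:w→20,a→11,v→13 14:w→21,a→22,v→14 15:w→14,a→16,v→15 16:w→23,a→18,v→16 17:w→12,a→19,v→17 18:w→24,a→18,v→11 19:w→20,a→11,v→11 20:w→25,a→11,v→11 21:w→11,a→25,v→11 22:w→25,a→11,v→22 23:w→21,a→20,v→23 24:w→21,a→20,v→11 25:w→11,a→11,v→11 (ε-aug+det+¬).
'wwv': |S_i|=[31, 21, 9, 1] end={s5} rej; 3/3 del acc.
'waa': N↓-sim [31, 21, 10, 1] end={s5} ∉↓L; 3/3 deletions ∈↓L.
'vaav': |S_i|=[31, 28, 19, 7, 1] end={s5} ∉↓L; 4/4 single-dels accept.
'aawww': |S_i|=[31, 26, 15, 9, 3, 1] end={s5} — reject; 5/5 deletions ∈↓L.
4 words, ⪯-incomp.

min(Σ*\↓L) = [wwv, waa, vaav, aawww].


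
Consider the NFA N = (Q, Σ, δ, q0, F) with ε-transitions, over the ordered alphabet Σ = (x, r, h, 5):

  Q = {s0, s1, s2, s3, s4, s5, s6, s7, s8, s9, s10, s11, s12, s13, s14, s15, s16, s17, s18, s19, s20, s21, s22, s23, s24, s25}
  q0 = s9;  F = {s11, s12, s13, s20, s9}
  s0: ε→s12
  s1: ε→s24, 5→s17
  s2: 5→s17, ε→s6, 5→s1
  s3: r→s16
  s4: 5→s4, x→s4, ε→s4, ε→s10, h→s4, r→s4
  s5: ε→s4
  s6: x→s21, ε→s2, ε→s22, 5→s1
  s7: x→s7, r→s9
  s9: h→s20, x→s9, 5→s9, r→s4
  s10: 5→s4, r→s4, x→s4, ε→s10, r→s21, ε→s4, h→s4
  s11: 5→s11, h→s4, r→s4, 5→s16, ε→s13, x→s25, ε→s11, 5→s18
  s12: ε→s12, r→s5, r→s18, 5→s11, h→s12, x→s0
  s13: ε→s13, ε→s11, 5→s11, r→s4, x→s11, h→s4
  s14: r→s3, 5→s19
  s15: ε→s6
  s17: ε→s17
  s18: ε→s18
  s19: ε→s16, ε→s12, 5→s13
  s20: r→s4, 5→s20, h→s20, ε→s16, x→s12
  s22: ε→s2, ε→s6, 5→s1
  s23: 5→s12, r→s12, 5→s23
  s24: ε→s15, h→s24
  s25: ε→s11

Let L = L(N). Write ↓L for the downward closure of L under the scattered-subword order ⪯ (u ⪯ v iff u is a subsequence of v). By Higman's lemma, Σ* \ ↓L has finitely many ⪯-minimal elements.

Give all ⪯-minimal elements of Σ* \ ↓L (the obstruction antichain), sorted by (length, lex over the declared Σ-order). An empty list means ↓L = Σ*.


min(Σ*\↓L) = [r, hx5h].

|Q|=26, |F|=5, |δ|=73 (25 ε).
min D↑ (5 st, q0=0, F={1}): 0:x→0,r→1,h→2,5→0 1:x→1,r→1,h→1,5→1 2:x→3,r→1,h→2,5→2 3:x→3,r→1,h→3,5→4 4:x→4,r→1,h→1,5→4 (ε-aug+det+¬).
'r': |S_i|=[13, 5] end={s10,s18,s21,s4,s5} ∉↓L; 1/1 deletions ∈↓L.
'hx5h': |S_i|=[13, 12, 11, 8, 3] end={s10,s21,s4} ∉↓L; 4/4 single-dels accept.
2 words, ⪯-incomp.


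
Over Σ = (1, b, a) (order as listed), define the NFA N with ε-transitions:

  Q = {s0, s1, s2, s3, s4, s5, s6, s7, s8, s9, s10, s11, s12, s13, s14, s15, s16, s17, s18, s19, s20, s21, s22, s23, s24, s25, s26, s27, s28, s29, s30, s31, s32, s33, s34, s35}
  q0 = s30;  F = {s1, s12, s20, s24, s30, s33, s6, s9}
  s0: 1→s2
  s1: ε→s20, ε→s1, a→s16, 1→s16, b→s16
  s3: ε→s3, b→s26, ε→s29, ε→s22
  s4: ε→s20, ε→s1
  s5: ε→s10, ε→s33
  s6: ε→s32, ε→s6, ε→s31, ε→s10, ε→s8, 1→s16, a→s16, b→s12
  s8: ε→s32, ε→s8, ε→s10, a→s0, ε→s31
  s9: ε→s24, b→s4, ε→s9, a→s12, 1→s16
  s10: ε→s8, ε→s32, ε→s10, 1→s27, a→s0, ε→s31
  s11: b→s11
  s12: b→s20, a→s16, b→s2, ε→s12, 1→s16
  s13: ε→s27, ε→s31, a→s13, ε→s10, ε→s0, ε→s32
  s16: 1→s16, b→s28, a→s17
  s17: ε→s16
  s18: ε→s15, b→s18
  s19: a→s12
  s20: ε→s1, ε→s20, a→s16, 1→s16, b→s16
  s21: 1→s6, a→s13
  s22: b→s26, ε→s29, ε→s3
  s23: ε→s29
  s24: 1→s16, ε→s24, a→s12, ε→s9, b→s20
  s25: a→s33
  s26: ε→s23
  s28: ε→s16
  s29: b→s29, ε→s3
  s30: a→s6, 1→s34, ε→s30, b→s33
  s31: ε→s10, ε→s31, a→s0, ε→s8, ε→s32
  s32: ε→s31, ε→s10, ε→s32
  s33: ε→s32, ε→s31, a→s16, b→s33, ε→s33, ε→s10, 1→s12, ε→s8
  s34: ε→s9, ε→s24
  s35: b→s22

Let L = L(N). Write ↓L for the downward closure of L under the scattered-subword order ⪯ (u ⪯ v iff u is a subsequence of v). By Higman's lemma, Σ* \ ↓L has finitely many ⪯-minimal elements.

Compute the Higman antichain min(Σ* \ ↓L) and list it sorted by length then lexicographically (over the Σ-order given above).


min(Σ*\↓L) = [11, ba, a1, aa, 1bb, abbb].

|Q|=36, |F|=8, |δ|=101 (57 ε).
min D↑ (7 st, q0=0, F={4}): 0:1→1,b→2,a→3 1:1→4,b→5,a→6 2:1→6,b→2,a→4 3:1→4,b→6,a→4 4:1→4,b→4,a→4 5:1→4,b→4,a→4 6:1→4,b→5,a→4 (ε-aug+det+¬).
'11': N↓-sim [20, 12, 3] end={s16,s17,s28} — reject; 2/2 del acc.
'ba': run [20, 15, 5] end={s0,s16,s17,s2,s28} rej; 2/2 deletions ∈↓L.
'a1': run [20, 14, 5] end={s16,s17,s2,s27,s28} ∉↓L; 2/2 del acc.
'aa': |S_i|=[20, 14, 5] end={s0,s16,s17,s2,s28} rej; 2/2 del acc.
'1bb': |S_i|=[20, 12, 7, 3] end={s16,s17,s28} rej; 3/3 del acc.
'abbb': |S_i|=[20, 14, 7, 6, 3] end={s16,s17,s28} — reject; 4/4 single-dels accept.
6 minimals (antichain).


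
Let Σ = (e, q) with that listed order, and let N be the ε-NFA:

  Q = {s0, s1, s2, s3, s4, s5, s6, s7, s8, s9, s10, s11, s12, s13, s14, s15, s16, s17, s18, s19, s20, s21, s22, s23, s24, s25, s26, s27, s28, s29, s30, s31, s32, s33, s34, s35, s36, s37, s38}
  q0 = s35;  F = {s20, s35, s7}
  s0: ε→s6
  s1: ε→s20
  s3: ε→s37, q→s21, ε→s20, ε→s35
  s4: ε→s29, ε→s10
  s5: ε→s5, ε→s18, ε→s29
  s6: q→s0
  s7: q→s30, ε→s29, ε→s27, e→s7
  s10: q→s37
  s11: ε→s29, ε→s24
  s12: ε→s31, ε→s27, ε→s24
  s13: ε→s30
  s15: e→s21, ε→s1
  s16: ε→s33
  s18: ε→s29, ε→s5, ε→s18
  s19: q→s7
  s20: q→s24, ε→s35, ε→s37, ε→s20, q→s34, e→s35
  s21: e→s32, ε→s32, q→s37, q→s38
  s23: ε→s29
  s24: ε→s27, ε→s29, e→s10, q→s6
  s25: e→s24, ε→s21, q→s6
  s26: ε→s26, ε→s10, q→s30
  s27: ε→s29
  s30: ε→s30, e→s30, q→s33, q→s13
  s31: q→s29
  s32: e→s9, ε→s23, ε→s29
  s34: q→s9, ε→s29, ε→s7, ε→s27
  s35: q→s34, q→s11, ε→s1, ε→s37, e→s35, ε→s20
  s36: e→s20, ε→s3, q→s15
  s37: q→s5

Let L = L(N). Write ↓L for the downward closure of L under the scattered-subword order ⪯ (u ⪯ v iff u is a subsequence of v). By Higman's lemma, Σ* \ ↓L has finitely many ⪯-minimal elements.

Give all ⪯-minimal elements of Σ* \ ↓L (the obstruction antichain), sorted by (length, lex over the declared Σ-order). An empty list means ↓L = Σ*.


Antichain: [qq].

|Q|=39, |F|=3, |δ|=74 (44 ε).
min D↑ (3 st, q0=0, F={2}): 0:e→0,q→1 1:e→1,q→2 2:e→2,q→2 [Hopcroft].
'qq': run [19, 16, 10] end={s0,s13,s18,s29,s30,s33,s37,s5,s6,s9} rej; 2/2 del acc.
1 obstructions.


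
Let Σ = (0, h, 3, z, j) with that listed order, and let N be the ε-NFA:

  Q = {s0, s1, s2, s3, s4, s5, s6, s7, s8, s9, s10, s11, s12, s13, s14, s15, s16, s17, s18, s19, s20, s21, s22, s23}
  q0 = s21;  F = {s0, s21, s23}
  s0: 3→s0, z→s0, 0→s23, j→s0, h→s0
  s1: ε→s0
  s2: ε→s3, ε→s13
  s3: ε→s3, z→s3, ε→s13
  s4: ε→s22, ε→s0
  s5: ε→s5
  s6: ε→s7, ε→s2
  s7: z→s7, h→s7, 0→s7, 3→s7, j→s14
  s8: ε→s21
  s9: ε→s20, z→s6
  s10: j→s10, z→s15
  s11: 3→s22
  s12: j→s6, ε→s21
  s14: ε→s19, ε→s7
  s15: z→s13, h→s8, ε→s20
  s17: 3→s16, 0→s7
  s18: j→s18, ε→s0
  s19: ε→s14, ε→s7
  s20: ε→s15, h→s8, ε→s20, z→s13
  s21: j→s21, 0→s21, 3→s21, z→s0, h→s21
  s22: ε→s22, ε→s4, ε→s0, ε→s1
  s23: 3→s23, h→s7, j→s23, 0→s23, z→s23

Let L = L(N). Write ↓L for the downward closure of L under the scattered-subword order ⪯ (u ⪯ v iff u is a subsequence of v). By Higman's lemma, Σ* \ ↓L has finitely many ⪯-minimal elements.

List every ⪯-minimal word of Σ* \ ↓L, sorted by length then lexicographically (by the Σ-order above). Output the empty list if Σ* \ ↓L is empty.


|Q|=24, |F|=3, |δ|=58 (25 ε).
min D↑ (4 st, q0=0, F={3}): 0:0→0,h→0,3→0,z→1,j→0 1:0→2,h→1,3→1,z→1,j→1 2:0→2,h→3,3→2,z→2,j→2 3:0→3,h→3,3→3,z→3,j→3 (ε-aug+det+¬).
'z0h': run [6, 5, 4, 3] end={s14,s19,s7} rej; 3/3 deletions ∈↓L.
1 words, ⪯-incomp.

A = [z0h].


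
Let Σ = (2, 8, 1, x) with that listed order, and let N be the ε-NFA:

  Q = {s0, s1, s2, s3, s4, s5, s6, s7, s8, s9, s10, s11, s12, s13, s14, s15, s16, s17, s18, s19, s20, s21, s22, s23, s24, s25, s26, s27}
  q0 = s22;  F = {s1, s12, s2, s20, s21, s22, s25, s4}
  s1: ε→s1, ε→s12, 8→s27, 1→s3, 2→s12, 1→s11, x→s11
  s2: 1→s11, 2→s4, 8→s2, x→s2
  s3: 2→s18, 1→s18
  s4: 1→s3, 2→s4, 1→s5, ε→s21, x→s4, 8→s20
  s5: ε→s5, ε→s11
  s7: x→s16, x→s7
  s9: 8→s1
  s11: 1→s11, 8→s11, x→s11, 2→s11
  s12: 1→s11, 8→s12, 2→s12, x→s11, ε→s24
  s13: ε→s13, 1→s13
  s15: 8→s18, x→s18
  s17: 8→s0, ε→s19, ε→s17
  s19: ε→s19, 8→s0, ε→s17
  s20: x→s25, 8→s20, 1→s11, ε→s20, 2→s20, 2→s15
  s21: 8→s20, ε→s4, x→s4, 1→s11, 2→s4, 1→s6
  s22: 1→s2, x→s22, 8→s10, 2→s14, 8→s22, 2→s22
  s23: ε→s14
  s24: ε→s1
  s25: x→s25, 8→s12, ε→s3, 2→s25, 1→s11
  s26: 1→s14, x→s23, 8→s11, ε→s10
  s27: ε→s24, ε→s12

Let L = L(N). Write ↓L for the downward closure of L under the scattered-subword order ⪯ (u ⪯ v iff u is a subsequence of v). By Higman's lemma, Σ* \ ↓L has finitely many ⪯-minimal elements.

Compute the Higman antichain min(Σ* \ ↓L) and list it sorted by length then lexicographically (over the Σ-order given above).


min(Σ*\↓L) = [11, 128x8x].

|Q|=28, |F|=8, |δ|=74 (19 ε).
min D↑ (7 st, q0=0, F={3}): 0:2→0,8→0,1→1,x→0 1:2→2,8→1,1→3,x→1 2:2→2,8→4,1→3,x→2 3:2→3,8→3,1→3,x→3 4:2→4,8→4,1→3,x→5 5:2→5,8→6,1→3,x→5 6:2→6,8→6,1→3,x→3 (ε-aug+det+¬).
'11': run [18, 15, 5] end={s11,s18,s3,s5,s6} ∉↓L; 2/2 single-dels accept.
'128x8x': run [18, 15, 14, 10, 8, 7, 1] end={s11} ∉↓L; 6/6 deletions ∈↓L.
2 words, ⪯-incomp.


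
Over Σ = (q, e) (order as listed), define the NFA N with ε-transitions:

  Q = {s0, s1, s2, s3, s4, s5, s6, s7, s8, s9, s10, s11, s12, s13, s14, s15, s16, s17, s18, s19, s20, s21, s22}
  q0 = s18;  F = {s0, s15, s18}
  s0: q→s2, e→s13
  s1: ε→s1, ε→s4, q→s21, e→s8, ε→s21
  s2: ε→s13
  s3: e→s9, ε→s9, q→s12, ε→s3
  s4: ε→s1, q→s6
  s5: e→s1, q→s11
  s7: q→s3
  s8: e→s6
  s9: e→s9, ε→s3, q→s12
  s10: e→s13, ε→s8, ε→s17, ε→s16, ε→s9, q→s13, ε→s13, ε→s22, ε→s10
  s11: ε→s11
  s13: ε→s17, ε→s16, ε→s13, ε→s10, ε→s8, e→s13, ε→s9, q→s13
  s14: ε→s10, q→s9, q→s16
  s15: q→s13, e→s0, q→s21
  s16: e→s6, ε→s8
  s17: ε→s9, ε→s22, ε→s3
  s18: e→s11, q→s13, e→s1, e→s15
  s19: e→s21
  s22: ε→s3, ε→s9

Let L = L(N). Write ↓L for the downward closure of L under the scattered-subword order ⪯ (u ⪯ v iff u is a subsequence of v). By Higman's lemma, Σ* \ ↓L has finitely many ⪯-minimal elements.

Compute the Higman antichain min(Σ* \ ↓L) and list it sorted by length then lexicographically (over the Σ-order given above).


min(Σ*\↓L) = [q, eee].

|Q|=23, |F|=3, |δ|=57 (29 ε).
min D↑ (4 st, q0=0, F={1}): 0:q→1,e→2 1:q→1,e→1 2:q→1,e→3 3:q→1,e→1 (ε-aug+det+¬).
'q': run [18, 12] end={s10,s12,s13,s16,s17,s2,s21,s22,s3,s6,s8,s9} ∉↓L; 1/1 del acc.
'eee': N↓-sim [18, 17, 12, 10] end={s10,s12,s13,s16,s17,s22,s3,s6,s8,s9} rej; 3/3 single-dels accept.
2 minimals (antichain).


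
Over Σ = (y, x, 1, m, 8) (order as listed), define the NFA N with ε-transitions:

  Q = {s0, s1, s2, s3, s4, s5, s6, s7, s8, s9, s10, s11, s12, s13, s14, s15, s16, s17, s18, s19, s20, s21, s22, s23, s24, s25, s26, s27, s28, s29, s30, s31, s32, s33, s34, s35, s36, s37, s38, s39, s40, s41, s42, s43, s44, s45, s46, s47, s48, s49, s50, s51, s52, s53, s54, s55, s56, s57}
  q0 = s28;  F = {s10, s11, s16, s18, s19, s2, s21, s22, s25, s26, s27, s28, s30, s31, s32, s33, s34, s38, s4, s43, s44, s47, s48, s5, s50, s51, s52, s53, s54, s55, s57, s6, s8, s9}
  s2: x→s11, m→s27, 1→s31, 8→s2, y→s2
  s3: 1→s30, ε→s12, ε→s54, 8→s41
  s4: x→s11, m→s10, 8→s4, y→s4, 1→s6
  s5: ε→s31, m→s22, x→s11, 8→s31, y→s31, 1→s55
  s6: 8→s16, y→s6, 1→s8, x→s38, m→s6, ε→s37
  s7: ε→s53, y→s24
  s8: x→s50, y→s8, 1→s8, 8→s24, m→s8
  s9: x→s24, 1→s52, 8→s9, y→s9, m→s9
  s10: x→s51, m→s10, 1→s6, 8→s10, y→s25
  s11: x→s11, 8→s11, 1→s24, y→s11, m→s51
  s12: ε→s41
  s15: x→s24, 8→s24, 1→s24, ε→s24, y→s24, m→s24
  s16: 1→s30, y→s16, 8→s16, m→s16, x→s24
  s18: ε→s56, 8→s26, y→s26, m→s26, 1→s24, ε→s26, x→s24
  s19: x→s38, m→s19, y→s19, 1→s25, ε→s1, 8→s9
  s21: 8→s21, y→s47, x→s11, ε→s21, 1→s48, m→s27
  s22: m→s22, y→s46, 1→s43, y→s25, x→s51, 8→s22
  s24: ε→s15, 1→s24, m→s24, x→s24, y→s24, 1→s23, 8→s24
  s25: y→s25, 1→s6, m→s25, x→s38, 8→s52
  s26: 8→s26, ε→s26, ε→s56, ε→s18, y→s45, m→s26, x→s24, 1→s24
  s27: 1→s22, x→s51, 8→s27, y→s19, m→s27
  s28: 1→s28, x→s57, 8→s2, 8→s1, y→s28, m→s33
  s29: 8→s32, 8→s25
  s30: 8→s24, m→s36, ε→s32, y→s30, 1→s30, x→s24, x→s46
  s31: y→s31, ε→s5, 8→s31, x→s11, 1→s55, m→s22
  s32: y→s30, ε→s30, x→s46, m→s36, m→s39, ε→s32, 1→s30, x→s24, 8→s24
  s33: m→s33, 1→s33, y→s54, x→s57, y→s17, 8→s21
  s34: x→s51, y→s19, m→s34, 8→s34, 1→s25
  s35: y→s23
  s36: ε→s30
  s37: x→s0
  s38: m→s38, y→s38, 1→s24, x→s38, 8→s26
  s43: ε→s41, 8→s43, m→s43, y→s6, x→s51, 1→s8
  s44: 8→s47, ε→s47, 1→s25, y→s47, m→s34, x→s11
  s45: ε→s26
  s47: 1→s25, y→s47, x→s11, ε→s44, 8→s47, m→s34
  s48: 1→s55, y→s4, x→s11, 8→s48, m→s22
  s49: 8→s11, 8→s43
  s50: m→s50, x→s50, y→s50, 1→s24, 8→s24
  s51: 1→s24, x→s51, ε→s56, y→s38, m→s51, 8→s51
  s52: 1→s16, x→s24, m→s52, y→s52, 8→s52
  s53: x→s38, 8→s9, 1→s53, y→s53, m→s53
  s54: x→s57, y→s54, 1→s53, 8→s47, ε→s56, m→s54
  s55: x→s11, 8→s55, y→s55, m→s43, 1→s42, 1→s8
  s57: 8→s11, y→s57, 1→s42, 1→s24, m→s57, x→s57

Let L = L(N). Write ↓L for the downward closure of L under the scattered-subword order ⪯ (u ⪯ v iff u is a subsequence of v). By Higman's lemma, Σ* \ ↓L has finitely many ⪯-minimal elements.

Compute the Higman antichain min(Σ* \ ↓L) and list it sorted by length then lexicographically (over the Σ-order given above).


Antichain: [x1, my18x, 81118, 8my8x].

|Q|=58, |F|=34, |δ|=224 (26 ε).
min D↑ (31 st, q0=0, F={4}): 0:y→0,x→1,1→0,m→2,8→3 1:y→1,x→1,1→4,m→1,8→5 2:y→6,x→1,1→2,m→2,8→7 3:y→3,x→5,1→8,m→9,8→3 4:y→4,x→4,1→4,m→4,8→4 5:y→5,x→5,1→4,m→10,8→5 6:y→6,x→1,1→11,m→6,8→12 7:y→12,x→5,1→13,m→9,8→7 8:y→8,x→5,1→14,m→15,8→8 9:y→16,x→10,1→15,m→9,8→9 10:y→17,x→10,1→4,m→10,8→10 11:y→11,x→17,1→11,m→11,8→18 12:y→12,x→5,1→19,m→20,8→12 13:y→21,x→5,1→14,m→15,8→13 14:y→14,x→5,1→22,m→23,8→14 15:y→19,x→10,1→23,m→15,8→15 16:y→16,x→17,1→19,m→16,8→18 17:y→17,x→17,1→4,m→17,8→24 18:y→18,x→4,1→25,m→18,8→18 19:y→19,x→17,1→26,m→19,8→25 20:y→16,x→10,1→19,m→20,8→20 21:y→21,x→5,1→26,m→27,8→21 22:y→22,x→28,1→22,m→22,8→4 23:y→26,x→10,1→22,m→23,8→23 24:y→24,x→4,1→4,m→24,8→24 25:y→25,x→4,1→29,m→25,8→25 26:y→26,x→17,1→22,m→26,8→29 27:y→19,x→10,1→26,m→27,8→27 28:y→28,x→28,1→4,m→28,8→4 29:y→29,x→4,1→30,m→29,8→29 30:y→30,x→4,1→30,m→30,8→4 [Hopcroft].
'x1': N↓-sim [48, 15, 4] end={s15,s23,s24,s42} — reject; 2/2 del acc.
'my18x': |S_i|=[48, 44, 39, 24, 15, 4] end={s15,s23,s24,s46} — reject; 5/5 deletions ∈↓L.
'81118': N↓-sim [48, 42, 33, 25, 11, 3] end={s15,s23,s24} ∉↓L; 5/5 single-dels accept.
'8my8x': N↓-sim [48, 42, 31, 24, 15, 4] end={s15,s23,s24,s46} ∉↓L; 5/5 single-dels accept.
4 words, ⪯-incomp.


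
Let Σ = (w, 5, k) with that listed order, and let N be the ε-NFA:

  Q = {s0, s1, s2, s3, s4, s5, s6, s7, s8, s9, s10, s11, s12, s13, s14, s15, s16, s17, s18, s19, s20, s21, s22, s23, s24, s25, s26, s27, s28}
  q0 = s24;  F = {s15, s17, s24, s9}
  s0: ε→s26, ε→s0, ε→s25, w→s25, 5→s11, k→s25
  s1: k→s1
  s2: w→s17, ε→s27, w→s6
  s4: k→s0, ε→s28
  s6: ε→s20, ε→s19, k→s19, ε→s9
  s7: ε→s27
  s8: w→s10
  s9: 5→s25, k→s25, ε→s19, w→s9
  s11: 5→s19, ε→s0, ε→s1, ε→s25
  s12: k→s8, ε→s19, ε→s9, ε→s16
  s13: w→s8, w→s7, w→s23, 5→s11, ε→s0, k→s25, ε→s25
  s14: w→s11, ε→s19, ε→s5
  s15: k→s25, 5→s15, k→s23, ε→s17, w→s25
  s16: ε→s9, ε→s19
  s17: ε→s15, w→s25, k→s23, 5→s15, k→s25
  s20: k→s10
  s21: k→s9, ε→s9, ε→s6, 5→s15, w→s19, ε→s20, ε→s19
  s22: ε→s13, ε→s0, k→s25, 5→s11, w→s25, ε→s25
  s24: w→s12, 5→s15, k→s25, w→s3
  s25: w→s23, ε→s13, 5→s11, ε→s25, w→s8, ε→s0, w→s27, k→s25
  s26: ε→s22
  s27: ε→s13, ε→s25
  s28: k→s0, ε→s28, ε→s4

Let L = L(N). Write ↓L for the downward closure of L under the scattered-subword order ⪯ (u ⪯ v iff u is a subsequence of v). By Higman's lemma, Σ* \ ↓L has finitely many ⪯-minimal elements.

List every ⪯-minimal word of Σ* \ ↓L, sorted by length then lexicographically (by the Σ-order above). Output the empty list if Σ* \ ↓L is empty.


|Q|=29, |F|=4, |δ|=84 (39 ε).
min D↑ (4 st, q0=0, F={3}): 0:w→1,5→2,k→3 1:w→1,5→3,k→3 2:w→3,5→2,k→3 3:w→3,5→3,k→3 [Hopcroft].
'k': |S_i|=[20, 13] end={s0,s1,s10,s11,s13,s19,s22,s23,s25,s26,s27,s7,…} rej; 1/1 deletions ∈↓L.
'w5': N↓-sim [20, 17, 13] end={s0,s1,s10,s11,s13,s19,s22,s23,s25,s26,s27,s7,…} rej; 2/2 deletions ∈↓L.
'5w': run [20, 15, 13] end={s0,s1,s10,s11,s13,s19,s22,s23,s25,s26,s27,s7,…} rej; 2/2 del acc.
3 minimals (antichain).

Antichain: [k, w5, 5w].


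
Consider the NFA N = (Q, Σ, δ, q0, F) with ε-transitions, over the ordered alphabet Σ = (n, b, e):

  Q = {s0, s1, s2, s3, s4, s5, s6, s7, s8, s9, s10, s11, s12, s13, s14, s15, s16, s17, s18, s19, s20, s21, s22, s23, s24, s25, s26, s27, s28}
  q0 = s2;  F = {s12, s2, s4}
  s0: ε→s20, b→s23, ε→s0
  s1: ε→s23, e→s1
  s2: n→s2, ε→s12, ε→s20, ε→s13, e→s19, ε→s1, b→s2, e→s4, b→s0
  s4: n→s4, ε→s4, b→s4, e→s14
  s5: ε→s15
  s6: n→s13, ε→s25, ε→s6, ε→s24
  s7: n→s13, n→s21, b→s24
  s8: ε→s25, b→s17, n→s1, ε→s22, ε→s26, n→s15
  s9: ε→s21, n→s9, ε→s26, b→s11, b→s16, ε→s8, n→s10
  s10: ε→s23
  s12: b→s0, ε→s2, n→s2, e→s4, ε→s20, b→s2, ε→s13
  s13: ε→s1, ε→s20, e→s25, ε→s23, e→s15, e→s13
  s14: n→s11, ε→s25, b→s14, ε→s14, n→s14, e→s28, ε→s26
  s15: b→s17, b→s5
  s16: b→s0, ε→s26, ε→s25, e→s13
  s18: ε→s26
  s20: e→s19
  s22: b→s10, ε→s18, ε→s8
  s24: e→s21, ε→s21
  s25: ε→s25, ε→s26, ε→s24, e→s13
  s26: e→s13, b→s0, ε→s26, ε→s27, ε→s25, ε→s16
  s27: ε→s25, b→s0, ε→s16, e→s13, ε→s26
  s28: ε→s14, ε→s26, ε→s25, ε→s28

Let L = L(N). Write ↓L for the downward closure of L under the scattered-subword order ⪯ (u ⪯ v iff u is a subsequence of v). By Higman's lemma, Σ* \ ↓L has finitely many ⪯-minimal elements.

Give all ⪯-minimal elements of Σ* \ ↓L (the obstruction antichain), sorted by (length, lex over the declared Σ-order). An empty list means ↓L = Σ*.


|Q|=29, |F|=3, |δ|=92 (48 ε).
min D↑ (3 st, q0=0, F={2}): 0:n→0,b→0,e→1 1:n→1,b→1,e→2 2:n→2,b→2,e→2 (ε-aug+det+¬).
'ee': N↓-sim [21, 19, 18] end={s0,s1,s11,s13,s14,s15,s16,s17,s19,s20,s21,s23,…} — reject; 2/2 single-dels accept.
1 obstructions.

min(Σ*\↓L) = [ee].


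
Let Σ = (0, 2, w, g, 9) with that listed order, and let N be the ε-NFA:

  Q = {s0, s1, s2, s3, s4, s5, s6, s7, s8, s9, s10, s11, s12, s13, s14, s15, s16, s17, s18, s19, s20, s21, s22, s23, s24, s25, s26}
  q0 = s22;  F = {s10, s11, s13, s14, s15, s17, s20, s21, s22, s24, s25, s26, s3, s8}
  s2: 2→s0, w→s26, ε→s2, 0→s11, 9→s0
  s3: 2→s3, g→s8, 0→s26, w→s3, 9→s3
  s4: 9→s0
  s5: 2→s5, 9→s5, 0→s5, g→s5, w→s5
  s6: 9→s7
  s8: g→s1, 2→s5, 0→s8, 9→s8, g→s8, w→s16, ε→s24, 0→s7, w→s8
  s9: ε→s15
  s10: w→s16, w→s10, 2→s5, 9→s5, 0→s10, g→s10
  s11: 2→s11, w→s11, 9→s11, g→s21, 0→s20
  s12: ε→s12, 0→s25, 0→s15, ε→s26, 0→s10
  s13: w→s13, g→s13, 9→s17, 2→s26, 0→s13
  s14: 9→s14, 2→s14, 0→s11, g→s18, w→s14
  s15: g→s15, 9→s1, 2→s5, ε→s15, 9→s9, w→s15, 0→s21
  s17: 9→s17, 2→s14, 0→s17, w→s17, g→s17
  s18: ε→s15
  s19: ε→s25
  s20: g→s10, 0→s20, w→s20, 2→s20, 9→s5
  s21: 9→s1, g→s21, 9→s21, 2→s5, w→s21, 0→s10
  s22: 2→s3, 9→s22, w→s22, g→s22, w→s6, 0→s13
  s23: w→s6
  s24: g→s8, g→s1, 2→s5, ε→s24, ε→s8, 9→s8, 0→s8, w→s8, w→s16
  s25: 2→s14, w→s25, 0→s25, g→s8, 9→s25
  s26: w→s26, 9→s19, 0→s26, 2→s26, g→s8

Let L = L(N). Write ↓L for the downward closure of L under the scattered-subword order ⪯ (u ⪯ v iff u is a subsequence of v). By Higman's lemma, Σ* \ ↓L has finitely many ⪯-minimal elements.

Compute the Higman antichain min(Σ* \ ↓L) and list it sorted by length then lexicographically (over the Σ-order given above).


|Q|=27, |F|=14, |δ|=104 (10 ε).
min D↑ (14 st, q0=0, F={8}): 0:0→1,2→2,w→0,g→0,9→0 1:0→1,2→3,w→1,g→1,9→4 2:0→3,2→2,w→2,g→5,9→2 3:0→3,2→3,w→3,g→5,9→6 4:0→4,2→7,w→4,g→4,9→4 5:0→5,2→8,w→5,g→5,9→5 6:0→6,2→7,w→6,g→5,9→6 7:0→9,2→7,w→7,g→10,9→7 8:0→8,2→8,w→8,g→8,9→8 9:0→11,2→9,w→9,g→12,9→9 10:0→12,2→8,w→10,g→10,9→10 11:0→11,2→11,w→11,g→13,9→8 12:0→13,2→8,w→12,g→12,9→12 13:0→13,2→8,w→13,g→13,9→8 [Hopcroft].
'2g2': |S_i|=[22, 18, 11, 1] end={s5} rej; 3/3 single-dels accept.
'092009': run [22, 19, 17, 11, 7, 4, 1] end={s5} — reject; 6/6 single-dels accept.
2 minimals (antichain).

min(Σ*\↓L) = [2g2, 092009].


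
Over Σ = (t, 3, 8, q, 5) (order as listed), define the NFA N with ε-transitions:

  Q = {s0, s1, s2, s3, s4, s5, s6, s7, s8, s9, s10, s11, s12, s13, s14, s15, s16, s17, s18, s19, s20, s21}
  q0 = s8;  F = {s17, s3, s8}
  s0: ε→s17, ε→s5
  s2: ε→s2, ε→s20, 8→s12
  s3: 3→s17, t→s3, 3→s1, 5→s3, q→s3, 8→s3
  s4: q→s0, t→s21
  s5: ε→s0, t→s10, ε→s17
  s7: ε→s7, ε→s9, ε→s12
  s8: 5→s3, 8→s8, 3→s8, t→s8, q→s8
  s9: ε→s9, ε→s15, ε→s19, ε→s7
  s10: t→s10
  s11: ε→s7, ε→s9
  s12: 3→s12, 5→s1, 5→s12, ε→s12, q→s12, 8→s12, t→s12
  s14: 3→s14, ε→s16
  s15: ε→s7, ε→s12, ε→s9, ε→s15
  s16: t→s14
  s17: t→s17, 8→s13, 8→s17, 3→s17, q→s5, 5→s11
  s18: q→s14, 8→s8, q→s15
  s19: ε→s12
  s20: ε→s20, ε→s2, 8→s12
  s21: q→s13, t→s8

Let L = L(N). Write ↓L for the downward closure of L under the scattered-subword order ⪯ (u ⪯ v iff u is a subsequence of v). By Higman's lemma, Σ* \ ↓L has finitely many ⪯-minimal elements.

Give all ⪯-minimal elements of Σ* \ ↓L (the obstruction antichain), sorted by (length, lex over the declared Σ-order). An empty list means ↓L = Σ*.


Antichain: [535].

|Q|=22, |F|=3, |δ|=60 (24 ε).
min D↑ (4 st, q0=0, F={3}): 0:t→0,3→0,8→0,q→0,5→1 1:t→1,3→2,8→1,q→1,5→1 2:t→2,3→2,8→2,q→2,5→3 3:t→3,3→3,8→3,q→3,5→3.
'535': N↓-sim [14, 13, 12, 7] end={s1,s11,s12,s15,s19,s7,s9} — reject; 3/3 deletions ∈↓L.
1 words, ⪯-incomp.


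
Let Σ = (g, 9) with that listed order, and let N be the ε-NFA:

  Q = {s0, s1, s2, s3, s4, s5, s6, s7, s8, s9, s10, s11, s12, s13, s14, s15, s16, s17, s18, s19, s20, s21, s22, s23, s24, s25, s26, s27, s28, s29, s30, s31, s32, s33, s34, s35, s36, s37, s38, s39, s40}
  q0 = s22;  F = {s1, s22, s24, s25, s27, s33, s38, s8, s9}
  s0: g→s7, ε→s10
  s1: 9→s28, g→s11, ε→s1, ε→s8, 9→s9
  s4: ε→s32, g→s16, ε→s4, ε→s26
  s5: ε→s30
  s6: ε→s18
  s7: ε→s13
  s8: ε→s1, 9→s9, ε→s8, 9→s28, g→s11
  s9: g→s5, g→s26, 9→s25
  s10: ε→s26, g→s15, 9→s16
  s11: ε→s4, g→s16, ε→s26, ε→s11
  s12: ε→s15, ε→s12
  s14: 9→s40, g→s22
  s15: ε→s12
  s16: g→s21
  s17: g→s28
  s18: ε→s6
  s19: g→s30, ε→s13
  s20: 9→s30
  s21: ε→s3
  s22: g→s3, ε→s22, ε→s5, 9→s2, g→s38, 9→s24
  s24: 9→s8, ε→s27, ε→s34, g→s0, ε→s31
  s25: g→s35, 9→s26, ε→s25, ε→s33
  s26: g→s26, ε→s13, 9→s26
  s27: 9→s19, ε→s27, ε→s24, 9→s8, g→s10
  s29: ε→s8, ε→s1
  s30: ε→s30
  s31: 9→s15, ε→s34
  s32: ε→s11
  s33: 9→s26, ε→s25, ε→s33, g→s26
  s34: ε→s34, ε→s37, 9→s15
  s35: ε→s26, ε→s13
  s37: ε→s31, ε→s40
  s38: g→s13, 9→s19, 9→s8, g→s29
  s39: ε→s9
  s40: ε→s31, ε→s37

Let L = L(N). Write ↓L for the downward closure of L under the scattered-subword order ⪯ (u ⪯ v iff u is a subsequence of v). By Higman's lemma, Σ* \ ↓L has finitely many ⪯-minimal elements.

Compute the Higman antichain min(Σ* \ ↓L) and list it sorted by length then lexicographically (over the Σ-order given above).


Antichain: [9g, ggg, gg999, g9999, 99999].

|Q|=41, |F|=9, |δ|=88 (47 ε).
min D↑ (7 st, q0=0, F={4}): 0:g→1,9→2 1:g→3,9→3 2:g→4,9→3 3:g→4,9→5 4:g→4,9→4 5:g→4,9→6 6:g→4,9→4 [Hopcroft].
'9g': |S_i|=[33, 30, 16] end={s0,s10,s11,s12,s13,s15,s16,s21,s26,s3,s30,s32,…} rej; 2/2 deletions ∈↓L.
'ggg': run [33, 25, 21, 11] end={s11,s13,s16,s21,s26,s3,s30,s32,s35,s4,s5} rej; 3/3 single-dels accept.
'gg999': run [33, 25, 21, 9, 5, 2] end={s13,s26} — reject; 5/5 deletions ∈↓L.
'g9999': N↓-sim [33, 25, 18, 9, 5, 2] end={s13,s26} ∉↓L; 5/5 single-dels accept.
'99999': N↓-sim [33, 30, 20, 9, 5, 2] end={s13,s26} rej; 5/5 deletions ∈↓L.
5 words, ⪯-incomp.


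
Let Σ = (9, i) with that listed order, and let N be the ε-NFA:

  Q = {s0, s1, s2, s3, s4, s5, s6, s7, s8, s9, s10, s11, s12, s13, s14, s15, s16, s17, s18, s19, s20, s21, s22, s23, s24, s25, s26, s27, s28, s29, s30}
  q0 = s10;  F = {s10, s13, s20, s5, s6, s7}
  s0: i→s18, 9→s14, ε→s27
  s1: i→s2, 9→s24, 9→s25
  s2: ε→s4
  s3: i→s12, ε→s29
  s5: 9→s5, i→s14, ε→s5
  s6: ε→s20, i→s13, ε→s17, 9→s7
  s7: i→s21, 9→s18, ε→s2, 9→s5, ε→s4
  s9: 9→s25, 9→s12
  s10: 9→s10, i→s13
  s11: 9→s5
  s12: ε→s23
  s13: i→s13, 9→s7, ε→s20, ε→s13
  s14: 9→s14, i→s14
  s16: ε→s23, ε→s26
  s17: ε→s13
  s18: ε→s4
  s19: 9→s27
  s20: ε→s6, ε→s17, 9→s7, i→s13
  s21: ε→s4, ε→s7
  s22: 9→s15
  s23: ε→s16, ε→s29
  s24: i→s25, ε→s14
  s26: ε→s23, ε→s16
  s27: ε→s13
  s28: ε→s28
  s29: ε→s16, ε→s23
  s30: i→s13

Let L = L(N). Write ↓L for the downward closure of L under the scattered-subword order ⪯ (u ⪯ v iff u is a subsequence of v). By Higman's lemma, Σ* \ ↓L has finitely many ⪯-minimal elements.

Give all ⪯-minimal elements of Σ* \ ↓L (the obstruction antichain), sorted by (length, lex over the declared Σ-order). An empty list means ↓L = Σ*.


A = [i99i].

|Q|=31, |F|=6, |δ|=56 (28 ε).
min D↑ (5 st, q0=0, F={4}): 0:9→0,i→1 1:9→2,i→1 2:9→3,i→2 3:9→3,i→4 4:9→4,i→4.
'i99i': |S_i|=[12, 11, 7, 4, 1] end={s14} rej; 4/4 single-dels accept.
1 minimals (antichain).


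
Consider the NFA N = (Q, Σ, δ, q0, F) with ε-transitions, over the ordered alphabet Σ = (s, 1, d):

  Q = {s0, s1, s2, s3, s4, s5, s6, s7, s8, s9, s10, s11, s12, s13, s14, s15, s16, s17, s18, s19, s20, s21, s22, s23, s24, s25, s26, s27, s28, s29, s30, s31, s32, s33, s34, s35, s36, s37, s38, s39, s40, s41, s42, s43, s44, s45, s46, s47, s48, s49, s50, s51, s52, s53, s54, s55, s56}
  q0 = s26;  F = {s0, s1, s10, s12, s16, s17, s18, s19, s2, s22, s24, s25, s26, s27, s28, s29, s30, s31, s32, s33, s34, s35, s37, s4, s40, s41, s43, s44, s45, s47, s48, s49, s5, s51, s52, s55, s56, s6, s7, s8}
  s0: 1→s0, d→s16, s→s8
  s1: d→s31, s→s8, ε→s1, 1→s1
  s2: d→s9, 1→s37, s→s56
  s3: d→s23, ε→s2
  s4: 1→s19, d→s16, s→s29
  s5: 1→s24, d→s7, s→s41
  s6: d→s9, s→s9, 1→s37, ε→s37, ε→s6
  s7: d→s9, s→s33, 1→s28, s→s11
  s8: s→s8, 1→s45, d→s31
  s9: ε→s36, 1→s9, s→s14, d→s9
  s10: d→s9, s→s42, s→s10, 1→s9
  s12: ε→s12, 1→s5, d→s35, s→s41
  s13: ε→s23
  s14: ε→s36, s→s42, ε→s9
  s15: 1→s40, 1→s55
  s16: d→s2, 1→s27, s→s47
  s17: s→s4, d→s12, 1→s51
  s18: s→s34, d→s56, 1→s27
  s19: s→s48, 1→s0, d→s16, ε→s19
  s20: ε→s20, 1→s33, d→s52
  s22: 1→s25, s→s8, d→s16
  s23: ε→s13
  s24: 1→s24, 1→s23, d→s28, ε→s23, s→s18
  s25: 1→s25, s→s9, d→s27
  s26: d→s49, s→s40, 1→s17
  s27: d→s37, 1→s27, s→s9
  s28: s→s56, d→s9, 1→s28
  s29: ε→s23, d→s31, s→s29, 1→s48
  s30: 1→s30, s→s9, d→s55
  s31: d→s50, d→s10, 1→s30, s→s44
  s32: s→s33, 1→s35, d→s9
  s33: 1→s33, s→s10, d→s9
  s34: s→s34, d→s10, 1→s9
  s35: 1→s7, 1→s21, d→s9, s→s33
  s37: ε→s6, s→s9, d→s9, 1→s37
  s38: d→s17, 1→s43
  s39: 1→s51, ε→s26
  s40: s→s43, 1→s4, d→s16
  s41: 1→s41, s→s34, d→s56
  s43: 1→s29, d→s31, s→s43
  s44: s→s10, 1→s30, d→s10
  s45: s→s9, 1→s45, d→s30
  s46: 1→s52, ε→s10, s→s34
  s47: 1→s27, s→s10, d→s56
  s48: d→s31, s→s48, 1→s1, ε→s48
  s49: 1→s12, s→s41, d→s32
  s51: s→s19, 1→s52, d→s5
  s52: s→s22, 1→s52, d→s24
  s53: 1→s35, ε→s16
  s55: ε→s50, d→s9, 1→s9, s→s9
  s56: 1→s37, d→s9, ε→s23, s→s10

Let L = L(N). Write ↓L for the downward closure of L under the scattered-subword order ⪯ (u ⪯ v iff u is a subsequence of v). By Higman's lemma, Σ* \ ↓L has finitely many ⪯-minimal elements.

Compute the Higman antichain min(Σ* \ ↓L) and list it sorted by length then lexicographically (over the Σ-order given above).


min(Σ*\↓L) = [ddd, sd1s, dss1, ssdd1, sdssd, 111s1s].

|Q|=57, |F|=40, |δ|=161 (21 ε).
min D↑ (40 st, q0=0, F={23}): 0:s→1,1→2,d→3 1:s→4,1→5,d→6 2:s→5,1→7,d→8 3:s→9,1→8,d→10 4:s→4,1→11,d→12 5:s→11,1→13,d→6 6:s→14,1→15,d→16 7:s→13,1→17,d→18 8:s→9,1→18,d→19 9:s→20,1→9,d→21 10:s→22,1→19,d→23 11:s→11,1→24,d→12 12:s→25,1→26,d→27 13:s→24,1→28,d→6 14:s→27,1→15,d→21 15:s→23,1→15,d→29 16:s→21,1→29,d→23 17:s→30,1→17,d→31 18:s→9,1→31,d→32 19:s→22,1→32,d→23 20:s→20,1→23,d→27 21:s→27,1→29,d→23 22:s→27,1→22,d→23 23:s→23,1→23,d→23 24:s→24,1→33,d→12 25:s→27,1→26,d→27 26:s→23,1→26,d→34 27:s→27,1→23,d→23 28:s→35,1→28,d→6 29:s→23,1→29,d→23 30:s→35,1→36,d→6 31:s→37,1→31,d→38 32:s→22,1→38,d→23 33:s→35,1→33,d→12 34:s→23,1→23,d→23 35:s→35,1→39,d→12 36:s→23,1→36,d→15 37:s→20,1→15,d→21 38:s→21,1→38,d→23 39:s→23,1→39,d→26 (ε-aug+det+¬).
'ddd': run [49, 33, 20, 4] end={s14,s36,s42,s9} ∉↓L; 3/3 single-dels accept.
'sd1s': run [49, 36, 19, 10, 4] end={s14,s36,s42,s9} rej; 4/4 single-dels accept.
'dss1': |S_i|=[49, 33, 21, 6, 4] end={s14,s36,s42,s9} ∉↓L; 4/4 single-dels accept.
'ssdd1': run [49, 36, 24, 15, 7, 4] end={s14,s36,s42,s9} ∉↓L; 5/5 single-dels accept.
'sdssd': run [49, 36, 19, 16, 5, 4] end={s14,s36,s42,s9} ∉↓L; 5/5 single-dels accept.
'111s1s': run [49, 44, 39, 32, 25, 12, 4] end={s14,s36,s42,s9} ∉↓L; 6/6 single-dels accept.
6 minimals (antichain).
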